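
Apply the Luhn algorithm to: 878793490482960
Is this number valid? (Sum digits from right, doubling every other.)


Luhn sum = 86
86 mod 10 = 6

Invalid (Luhn sum mod 10 = 6)


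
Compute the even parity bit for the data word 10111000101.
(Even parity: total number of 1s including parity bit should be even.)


Number of 1s in data: 6
Parity bit: 0

0


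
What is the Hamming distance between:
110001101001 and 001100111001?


XOR: 111101010000
Count of 1s: 6

6


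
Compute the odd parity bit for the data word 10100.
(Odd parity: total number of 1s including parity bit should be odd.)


Number of 1s in data: 2
Parity bit: 1

1


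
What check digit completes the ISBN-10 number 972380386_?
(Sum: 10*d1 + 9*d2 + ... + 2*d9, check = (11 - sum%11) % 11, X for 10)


Weighted sum: 286
286 mod 11 = 0

Check digit: 0


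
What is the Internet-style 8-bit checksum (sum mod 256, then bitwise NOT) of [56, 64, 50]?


Sum = 170 mod 256 = 170
Complement = 85

85


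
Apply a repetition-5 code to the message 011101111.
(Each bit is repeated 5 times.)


Each bit -> 5 copies

000001111111111111110000011111111111111111111


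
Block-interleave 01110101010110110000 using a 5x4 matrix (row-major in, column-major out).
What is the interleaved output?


Matrix:
  0111
  0101
  0101
  1011
  0000
Read columns: 00010111001001011110

00010111001001011110


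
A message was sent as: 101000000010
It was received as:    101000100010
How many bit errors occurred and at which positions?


XOR: 000000100000

1 error(s) at position(s): 6


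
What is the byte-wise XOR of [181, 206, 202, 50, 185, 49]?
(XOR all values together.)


XOR chain: 181 ^ 206 ^ 202 ^ 50 ^ 185 ^ 49 = 11

11


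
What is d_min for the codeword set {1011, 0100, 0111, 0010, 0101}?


Comparing all pairs, minimum distance: 1
Can detect 0 errors, correct 0 errors

1


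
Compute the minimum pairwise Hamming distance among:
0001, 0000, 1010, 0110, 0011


Comparing all pairs, minimum distance: 1
Can detect 0 errors, correct 0 errors

1


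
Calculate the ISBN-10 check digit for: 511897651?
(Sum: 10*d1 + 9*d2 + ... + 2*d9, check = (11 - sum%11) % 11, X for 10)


Weighted sum: 253
253 mod 11 = 0

Check digit: 0


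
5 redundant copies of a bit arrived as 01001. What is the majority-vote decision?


Ones: 2 out of 5
Threshold: 3

0 (2/5 voted 1)


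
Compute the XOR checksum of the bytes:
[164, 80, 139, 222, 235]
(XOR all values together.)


XOR chain: 164 ^ 80 ^ 139 ^ 222 ^ 235 = 74

74


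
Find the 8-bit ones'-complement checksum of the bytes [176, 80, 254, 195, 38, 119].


Sum = 862 mod 256 = 94
Complement = 161

161


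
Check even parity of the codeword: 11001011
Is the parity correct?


Number of 1s: 5

No, parity error (5 ones)


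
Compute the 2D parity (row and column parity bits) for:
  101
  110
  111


Row parities: 001
Column parities: 100

Row P: 001, Col P: 100, Corner: 1


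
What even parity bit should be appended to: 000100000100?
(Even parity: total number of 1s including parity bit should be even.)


Number of 1s in data: 2
Parity bit: 0

0


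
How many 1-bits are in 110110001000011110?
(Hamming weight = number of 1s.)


Counting 1s in 110110001000011110

9


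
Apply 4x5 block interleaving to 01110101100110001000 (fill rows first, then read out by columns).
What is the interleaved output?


Matrix:
  01110
  10110
  01100
  01000
Read columns: 01001011111011000000

01001011111011000000


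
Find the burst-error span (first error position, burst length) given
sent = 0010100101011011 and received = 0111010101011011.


XOR: 0101110000000000

Burst at position 1, length 5


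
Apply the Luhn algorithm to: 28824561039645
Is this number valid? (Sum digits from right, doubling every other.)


Luhn sum = 69
69 mod 10 = 9

Invalid (Luhn sum mod 10 = 9)


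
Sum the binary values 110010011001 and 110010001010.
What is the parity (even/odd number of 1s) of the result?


110010011001 = 3225
110010001010 = 3210
Sum = 6435 = 1100100100011
1s count = 6

even parity (6 ones in 1100100100011)


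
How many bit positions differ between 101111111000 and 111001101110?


XOR: 010110010110
Count of 1s: 6

6


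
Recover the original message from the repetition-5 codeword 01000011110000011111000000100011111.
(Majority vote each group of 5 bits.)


Groups: 01000, 01111, 00000, 11111, 00000, 01000, 11111
Majority votes: 0101001

0101001


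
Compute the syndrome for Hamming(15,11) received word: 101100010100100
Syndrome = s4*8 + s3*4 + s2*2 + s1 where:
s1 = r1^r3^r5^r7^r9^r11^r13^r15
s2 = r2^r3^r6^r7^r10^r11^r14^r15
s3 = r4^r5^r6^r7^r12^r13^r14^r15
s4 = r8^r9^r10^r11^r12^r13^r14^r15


s1=1, s2=0, s3=0, s4=1

Syndrome = 9 (error at position 9)


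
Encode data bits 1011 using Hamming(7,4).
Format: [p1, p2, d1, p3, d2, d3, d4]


Parity bits: p1=0, p2=1, p3=0

0110011


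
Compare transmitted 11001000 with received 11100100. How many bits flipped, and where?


XOR: 00101100

3 error(s) at position(s): 2, 4, 5


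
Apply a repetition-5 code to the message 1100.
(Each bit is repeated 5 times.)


Each bit -> 5 copies

11111111110000000000


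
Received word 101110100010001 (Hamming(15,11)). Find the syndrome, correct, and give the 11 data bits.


Syndrome = 0: no error detected

Data: 11010010001 (no errors)


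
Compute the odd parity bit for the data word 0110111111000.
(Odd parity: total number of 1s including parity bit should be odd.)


Number of 1s in data: 8
Parity bit: 1

1


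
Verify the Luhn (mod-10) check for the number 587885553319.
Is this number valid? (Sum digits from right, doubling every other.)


Luhn sum = 60
60 mod 10 = 0

Valid (Luhn sum mod 10 = 0)


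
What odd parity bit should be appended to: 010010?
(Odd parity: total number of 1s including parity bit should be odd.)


Number of 1s in data: 2
Parity bit: 1

1


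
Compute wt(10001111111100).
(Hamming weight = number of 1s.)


Counting 1s in 10001111111100

9


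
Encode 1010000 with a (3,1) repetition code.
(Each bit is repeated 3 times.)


Each bit -> 3 copies

111000111000000000000


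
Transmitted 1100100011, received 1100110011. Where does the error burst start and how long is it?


XOR: 0000010000

Burst at position 5, length 1


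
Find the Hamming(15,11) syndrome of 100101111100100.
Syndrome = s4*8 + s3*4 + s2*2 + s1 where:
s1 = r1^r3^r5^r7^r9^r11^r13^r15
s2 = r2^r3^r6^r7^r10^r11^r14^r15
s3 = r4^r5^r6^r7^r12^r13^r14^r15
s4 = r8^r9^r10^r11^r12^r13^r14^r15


s1=0, s2=1, s3=0, s4=0

Syndrome = 2 (error at position 2)


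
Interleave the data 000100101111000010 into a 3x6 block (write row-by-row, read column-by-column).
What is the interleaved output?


Matrix:
  000100
  101111
  000010
Read columns: 010000010110011010

010000010110011010


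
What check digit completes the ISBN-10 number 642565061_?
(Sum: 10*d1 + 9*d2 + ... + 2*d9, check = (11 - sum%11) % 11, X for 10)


Weighted sum: 228
228 mod 11 = 8

Check digit: 3


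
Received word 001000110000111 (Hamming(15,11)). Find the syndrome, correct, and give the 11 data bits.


Syndrome = 0: no error detected

Data: 10010000111 (no errors)


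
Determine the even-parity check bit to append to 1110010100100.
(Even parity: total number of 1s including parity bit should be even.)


Number of 1s in data: 6
Parity bit: 0

0


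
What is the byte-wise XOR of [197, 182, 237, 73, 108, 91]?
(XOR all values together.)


XOR chain: 197 ^ 182 ^ 237 ^ 73 ^ 108 ^ 91 = 224

224


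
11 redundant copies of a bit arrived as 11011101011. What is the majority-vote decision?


Ones: 8 out of 11
Threshold: 6

1 (8/11 voted 1)


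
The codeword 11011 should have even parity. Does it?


Number of 1s: 4

Yes, parity is correct (4 ones)


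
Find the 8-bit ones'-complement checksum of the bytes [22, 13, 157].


Sum = 192 mod 256 = 192
Complement = 63

63


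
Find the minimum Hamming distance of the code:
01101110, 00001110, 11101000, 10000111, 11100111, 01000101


Comparing all pairs, minimum distance: 2
Can detect 1 errors, correct 0 errors

2


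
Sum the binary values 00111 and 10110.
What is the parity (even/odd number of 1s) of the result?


00111 = 7
10110 = 22
Sum = 29 = 11101
1s count = 4

even parity (4 ones in 11101)


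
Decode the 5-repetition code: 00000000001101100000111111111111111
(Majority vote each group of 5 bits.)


Groups: 00000, 00000, 11011, 00000, 11111, 11111, 11111
Majority votes: 0010111

0010111


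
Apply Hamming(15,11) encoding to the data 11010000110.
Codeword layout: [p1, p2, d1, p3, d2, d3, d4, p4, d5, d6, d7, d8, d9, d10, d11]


Parity bits: p1=0, p2=1, p3=0, p4=0

011010100000110


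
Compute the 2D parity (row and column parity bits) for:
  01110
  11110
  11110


Row parities: 100
Column parities: 01110

Row P: 100, Col P: 01110, Corner: 1


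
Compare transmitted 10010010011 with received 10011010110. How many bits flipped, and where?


XOR: 00001000101

3 error(s) at position(s): 4, 8, 10


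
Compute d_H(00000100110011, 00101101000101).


XOR: 00101001110110
Count of 1s: 7

7


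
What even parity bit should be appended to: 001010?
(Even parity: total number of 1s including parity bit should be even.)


Number of 1s in data: 2
Parity bit: 0

0


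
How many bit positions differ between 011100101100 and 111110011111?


XOR: 100010110011
Count of 1s: 6

6


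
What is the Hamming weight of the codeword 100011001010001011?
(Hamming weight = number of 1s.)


Counting 1s in 100011001010001011

8


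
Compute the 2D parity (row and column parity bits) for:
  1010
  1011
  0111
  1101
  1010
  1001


Row parities: 011100
Column parities: 1000

Row P: 011100, Col P: 1000, Corner: 1


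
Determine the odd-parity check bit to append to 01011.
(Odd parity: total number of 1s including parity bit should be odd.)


Number of 1s in data: 3
Parity bit: 0

0


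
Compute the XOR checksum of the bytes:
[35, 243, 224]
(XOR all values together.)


XOR chain: 35 ^ 243 ^ 224 = 48

48


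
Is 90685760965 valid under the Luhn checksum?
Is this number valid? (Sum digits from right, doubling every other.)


Luhn sum = 55
55 mod 10 = 5

Invalid (Luhn sum mod 10 = 5)


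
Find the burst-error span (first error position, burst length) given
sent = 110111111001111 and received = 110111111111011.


XOR: 000000000110100

Burst at position 9, length 4


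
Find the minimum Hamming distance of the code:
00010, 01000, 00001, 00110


Comparing all pairs, minimum distance: 1
Can detect 0 errors, correct 0 errors

1


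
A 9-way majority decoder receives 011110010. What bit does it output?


Ones: 5 out of 9
Threshold: 5

1 (5/9 voted 1)


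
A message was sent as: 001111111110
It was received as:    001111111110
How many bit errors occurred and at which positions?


XOR: 000000000000

0 errors (received matches sent)


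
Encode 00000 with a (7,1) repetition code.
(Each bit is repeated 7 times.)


Each bit -> 7 copies

00000000000000000000000000000000000


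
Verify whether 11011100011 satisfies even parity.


Number of 1s: 7

No, parity error (7 ones)


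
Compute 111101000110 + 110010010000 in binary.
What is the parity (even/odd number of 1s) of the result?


111101000110 = 3910
110010010000 = 3216
Sum = 7126 = 1101111010110
1s count = 9

odd parity (9 ones in 1101111010110)


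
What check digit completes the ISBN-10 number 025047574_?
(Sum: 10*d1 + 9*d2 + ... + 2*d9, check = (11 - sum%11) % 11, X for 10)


Weighted sum: 166
166 mod 11 = 1

Check digit: X


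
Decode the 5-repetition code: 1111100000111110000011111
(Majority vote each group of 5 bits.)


Groups: 11111, 00000, 11111, 00000, 11111
Majority votes: 10101

10101


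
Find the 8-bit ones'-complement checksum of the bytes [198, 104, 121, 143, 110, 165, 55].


Sum = 896 mod 256 = 128
Complement = 127

127


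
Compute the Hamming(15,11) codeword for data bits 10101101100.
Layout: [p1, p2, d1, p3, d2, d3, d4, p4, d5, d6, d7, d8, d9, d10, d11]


Parity bits: p1=1, p2=1, p3=1, p4=0

111101001101100


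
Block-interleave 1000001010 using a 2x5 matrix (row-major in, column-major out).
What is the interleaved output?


Matrix:
  10000
  01010
Read columns: 1001000100

1001000100


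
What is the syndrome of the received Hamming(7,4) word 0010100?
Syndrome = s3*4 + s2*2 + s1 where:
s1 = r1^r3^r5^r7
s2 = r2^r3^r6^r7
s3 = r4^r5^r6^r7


s1=0, s2=1, s3=1

Syndrome = 6 (error at position 6)


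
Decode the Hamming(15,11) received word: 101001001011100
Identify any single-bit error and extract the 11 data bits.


Syndrome = 7: error at position 7

Data: 10111011100 (corrected bit 7)


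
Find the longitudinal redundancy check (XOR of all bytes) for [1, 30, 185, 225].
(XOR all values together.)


XOR chain: 1 ^ 30 ^ 185 ^ 225 = 71

71


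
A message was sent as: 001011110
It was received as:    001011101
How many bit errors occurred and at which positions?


XOR: 000000011

2 error(s) at position(s): 7, 8


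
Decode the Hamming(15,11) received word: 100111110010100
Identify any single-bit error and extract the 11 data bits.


Syndrome = 15: error at position 15

Data: 01110010101 (corrected bit 15)


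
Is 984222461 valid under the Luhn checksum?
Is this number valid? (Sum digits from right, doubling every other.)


Luhn sum = 38
38 mod 10 = 8

Invalid (Luhn sum mod 10 = 8)


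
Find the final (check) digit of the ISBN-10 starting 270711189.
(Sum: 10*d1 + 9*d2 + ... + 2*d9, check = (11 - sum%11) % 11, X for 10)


Weighted sum: 189
189 mod 11 = 2

Check digit: 9


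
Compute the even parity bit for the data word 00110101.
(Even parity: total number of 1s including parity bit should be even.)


Number of 1s in data: 4
Parity bit: 0

0


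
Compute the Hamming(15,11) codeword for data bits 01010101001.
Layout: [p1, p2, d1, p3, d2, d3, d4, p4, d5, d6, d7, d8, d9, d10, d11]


Parity bits: p1=1, p2=1, p3=0, p4=1

110010110101001


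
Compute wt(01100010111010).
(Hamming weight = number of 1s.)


Counting 1s in 01100010111010

7


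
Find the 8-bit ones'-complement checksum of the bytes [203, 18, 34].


Sum = 255 mod 256 = 255
Complement = 0

0


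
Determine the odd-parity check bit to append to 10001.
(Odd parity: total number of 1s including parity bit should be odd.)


Number of 1s in data: 2
Parity bit: 1

1


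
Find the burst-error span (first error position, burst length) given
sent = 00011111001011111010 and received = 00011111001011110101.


XOR: 00000000000000001111

Burst at position 16, length 4


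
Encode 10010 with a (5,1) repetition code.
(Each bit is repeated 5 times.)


Each bit -> 5 copies

1111100000000001111100000


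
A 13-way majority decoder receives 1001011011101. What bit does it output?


Ones: 8 out of 13
Threshold: 7

1 (8/13 voted 1)


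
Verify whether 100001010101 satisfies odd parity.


Number of 1s: 5

Yes, parity is correct (5 ones)


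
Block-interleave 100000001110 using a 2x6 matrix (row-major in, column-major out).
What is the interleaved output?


Matrix:
  100000
  001110
Read columns: 100001010100

100001010100


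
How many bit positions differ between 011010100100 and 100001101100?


XOR: 111011001000
Count of 1s: 6

6


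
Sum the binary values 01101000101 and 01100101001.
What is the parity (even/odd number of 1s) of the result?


01101000101 = 837
01100101001 = 809
Sum = 1646 = 11001101110
1s count = 7

odd parity (7 ones in 11001101110)


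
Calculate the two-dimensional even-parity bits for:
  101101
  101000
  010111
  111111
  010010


Row parities: 00000
Column parities: 111111

Row P: 00000, Col P: 111111, Corner: 0


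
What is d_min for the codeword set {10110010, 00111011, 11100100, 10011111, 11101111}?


Comparing all pairs, minimum distance: 3
Can detect 2 errors, correct 1 errors

3


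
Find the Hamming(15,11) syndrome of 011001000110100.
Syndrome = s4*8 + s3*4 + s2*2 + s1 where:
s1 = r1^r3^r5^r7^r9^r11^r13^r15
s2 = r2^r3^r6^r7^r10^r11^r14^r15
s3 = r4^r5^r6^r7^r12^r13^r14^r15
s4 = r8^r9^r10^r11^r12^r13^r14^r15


s1=1, s2=1, s3=0, s4=1

Syndrome = 11 (error at position 11)


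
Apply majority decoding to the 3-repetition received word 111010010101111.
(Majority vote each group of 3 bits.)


Groups: 111, 010, 010, 101, 111
Majority votes: 10011

10011


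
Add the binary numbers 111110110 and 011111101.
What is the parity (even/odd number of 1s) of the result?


111110110 = 502
011111101 = 253
Sum = 755 = 1011110011
1s count = 7

odd parity (7 ones in 1011110011)


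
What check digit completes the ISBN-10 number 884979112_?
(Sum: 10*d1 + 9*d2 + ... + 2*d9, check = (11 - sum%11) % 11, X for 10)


Weighted sum: 345
345 mod 11 = 4

Check digit: 7


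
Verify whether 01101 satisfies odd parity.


Number of 1s: 3

Yes, parity is correct (3 ones)


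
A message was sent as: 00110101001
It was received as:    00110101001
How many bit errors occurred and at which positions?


XOR: 00000000000

0 errors (received matches sent)


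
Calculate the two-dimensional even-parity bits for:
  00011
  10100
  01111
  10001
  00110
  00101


Row parities: 000000
Column parities: 01010

Row P: 000000, Col P: 01010, Corner: 0


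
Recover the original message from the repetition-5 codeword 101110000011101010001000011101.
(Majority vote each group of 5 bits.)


Groups: 10111, 00000, 11101, 01000, 10000, 11101
Majority votes: 101001

101001


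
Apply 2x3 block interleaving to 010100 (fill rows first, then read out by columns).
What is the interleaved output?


Matrix:
  010
  100
Read columns: 011000

011000


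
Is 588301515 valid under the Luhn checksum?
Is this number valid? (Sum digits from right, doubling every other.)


Luhn sum = 40
40 mod 10 = 0

Valid (Luhn sum mod 10 = 0)


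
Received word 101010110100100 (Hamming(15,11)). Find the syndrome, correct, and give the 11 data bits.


Syndrome = 15: error at position 15

Data: 11010100101 (corrected bit 15)


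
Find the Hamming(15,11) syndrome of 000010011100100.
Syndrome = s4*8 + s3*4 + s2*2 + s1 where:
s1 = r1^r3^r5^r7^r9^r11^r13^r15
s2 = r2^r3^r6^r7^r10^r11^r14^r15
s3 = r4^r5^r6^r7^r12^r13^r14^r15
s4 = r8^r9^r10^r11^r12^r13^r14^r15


s1=1, s2=1, s3=0, s4=0

Syndrome = 3 (error at position 3)


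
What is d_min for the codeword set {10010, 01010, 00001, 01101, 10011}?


Comparing all pairs, minimum distance: 1
Can detect 0 errors, correct 0 errors

1


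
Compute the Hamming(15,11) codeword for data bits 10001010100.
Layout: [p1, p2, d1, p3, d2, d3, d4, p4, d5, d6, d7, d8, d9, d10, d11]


Parity bits: p1=0, p2=0, p3=1, p4=1

001100011010100


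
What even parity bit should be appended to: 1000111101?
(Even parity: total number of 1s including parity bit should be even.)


Number of 1s in data: 6
Parity bit: 0

0


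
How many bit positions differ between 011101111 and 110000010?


XOR: 101101101
Count of 1s: 6

6


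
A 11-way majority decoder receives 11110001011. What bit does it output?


Ones: 7 out of 11
Threshold: 6

1 (7/11 voted 1)


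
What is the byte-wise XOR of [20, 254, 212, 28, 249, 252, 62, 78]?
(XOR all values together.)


XOR chain: 20 ^ 254 ^ 212 ^ 28 ^ 249 ^ 252 ^ 62 ^ 78 = 87

87


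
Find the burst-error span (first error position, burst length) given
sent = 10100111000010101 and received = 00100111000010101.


XOR: 10000000000000000

Burst at position 0, length 1


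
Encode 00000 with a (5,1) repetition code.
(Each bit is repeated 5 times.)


Each bit -> 5 copies

0000000000000000000000000


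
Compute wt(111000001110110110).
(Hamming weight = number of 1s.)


Counting 1s in 111000001110110110

10


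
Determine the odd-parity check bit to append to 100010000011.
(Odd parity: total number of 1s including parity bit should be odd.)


Number of 1s in data: 4
Parity bit: 1

1


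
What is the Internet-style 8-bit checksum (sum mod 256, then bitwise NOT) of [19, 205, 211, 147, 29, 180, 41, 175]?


Sum = 1007 mod 256 = 239
Complement = 16

16


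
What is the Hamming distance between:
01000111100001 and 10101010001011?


XOR: 11101101101010
Count of 1s: 9

9


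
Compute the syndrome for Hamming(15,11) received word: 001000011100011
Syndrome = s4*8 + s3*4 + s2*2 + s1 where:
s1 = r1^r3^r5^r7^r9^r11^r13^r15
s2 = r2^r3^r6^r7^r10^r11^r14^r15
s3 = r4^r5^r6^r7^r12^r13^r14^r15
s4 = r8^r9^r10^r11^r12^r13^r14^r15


s1=1, s2=0, s3=0, s4=1

Syndrome = 9 (error at position 9)


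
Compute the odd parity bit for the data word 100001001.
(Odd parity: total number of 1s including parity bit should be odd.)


Number of 1s in data: 3
Parity bit: 0

0


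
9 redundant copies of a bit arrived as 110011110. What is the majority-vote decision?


Ones: 6 out of 9
Threshold: 5

1 (6/9 voted 1)


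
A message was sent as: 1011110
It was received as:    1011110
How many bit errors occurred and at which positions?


XOR: 0000000

0 errors (received matches sent)


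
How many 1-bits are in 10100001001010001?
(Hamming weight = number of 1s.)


Counting 1s in 10100001001010001

6


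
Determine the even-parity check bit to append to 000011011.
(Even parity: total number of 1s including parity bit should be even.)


Number of 1s in data: 4
Parity bit: 0

0


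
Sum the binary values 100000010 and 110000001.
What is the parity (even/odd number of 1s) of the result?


100000010 = 258
110000001 = 385
Sum = 643 = 1010000011
1s count = 4

even parity (4 ones in 1010000011)


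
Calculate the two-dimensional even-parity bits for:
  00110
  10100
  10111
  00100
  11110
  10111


Row parities: 000100
Column parities: 01000

Row P: 000100, Col P: 01000, Corner: 1


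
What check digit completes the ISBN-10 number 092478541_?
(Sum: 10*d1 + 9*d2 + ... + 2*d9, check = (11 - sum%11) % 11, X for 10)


Weighted sum: 241
241 mod 11 = 10

Check digit: 1


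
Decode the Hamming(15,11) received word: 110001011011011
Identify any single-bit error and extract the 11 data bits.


Syndrome = 2: error at position 2

Data: 00101011011 (corrected bit 2)


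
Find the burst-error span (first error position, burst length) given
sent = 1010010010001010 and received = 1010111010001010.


XOR: 0000101000000000

Burst at position 4, length 3


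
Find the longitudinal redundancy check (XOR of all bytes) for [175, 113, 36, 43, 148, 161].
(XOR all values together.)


XOR chain: 175 ^ 113 ^ 36 ^ 43 ^ 148 ^ 161 = 228

228


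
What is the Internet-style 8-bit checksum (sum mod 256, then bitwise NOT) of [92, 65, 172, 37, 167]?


Sum = 533 mod 256 = 21
Complement = 234

234


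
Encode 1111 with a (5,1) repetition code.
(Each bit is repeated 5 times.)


Each bit -> 5 copies

11111111111111111111


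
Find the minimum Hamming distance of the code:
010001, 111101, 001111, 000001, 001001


Comparing all pairs, minimum distance: 1
Can detect 0 errors, correct 0 errors

1


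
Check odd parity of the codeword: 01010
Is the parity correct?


Number of 1s: 2

No, parity error (2 ones)


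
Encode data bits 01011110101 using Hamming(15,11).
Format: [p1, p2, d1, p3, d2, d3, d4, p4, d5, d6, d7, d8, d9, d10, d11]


Parity bits: p1=0, p2=0, p3=0, p4=1

000010111110101


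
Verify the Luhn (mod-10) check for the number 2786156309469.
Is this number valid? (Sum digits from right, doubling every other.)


Luhn sum = 57
57 mod 10 = 7

Invalid (Luhn sum mod 10 = 7)


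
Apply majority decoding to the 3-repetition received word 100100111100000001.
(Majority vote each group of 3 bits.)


Groups: 100, 100, 111, 100, 000, 001
Majority votes: 001000

001000


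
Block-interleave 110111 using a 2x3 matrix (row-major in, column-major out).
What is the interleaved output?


Matrix:
  110
  111
Read columns: 111101

111101


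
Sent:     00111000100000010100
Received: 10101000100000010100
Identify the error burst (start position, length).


XOR: 10010000000000000000

Burst at position 0, length 4


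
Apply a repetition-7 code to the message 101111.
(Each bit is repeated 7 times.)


Each bit -> 7 copies

111111100000001111111111111111111111111111


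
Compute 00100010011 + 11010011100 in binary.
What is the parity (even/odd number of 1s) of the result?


00100010011 = 275
11010011100 = 1692
Sum = 1967 = 11110101111
1s count = 9

odd parity (9 ones in 11110101111)


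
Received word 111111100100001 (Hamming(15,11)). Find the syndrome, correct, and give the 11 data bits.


Syndrome = 5: error at position 5

Data: 10110100001 (corrected bit 5)


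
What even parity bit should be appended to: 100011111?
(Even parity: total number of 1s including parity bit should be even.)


Number of 1s in data: 6
Parity bit: 0

0


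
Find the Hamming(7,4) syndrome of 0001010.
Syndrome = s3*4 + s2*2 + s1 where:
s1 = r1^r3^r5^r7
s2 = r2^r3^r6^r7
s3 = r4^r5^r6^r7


s1=0, s2=1, s3=0

Syndrome = 2 (error at position 2)


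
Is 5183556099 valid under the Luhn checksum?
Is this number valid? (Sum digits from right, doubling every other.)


Luhn sum = 39
39 mod 10 = 9

Invalid (Luhn sum mod 10 = 9)


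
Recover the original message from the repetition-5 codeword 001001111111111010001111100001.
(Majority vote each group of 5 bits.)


Groups: 00100, 11111, 11111, 01000, 11111, 00001
Majority votes: 011010

011010


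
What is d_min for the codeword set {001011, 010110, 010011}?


Comparing all pairs, minimum distance: 2
Can detect 1 errors, correct 0 errors

2


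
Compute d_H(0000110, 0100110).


XOR: 0100000
Count of 1s: 1

1


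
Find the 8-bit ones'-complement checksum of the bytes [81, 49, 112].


Sum = 242 mod 256 = 242
Complement = 13

13


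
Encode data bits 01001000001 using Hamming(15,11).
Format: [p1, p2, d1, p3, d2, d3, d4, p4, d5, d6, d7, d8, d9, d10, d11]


Parity bits: p1=1, p2=1, p3=0, p4=0

110010001000001


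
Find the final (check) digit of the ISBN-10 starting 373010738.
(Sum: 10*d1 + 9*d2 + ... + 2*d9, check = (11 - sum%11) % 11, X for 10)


Weighted sum: 176
176 mod 11 = 0

Check digit: 0


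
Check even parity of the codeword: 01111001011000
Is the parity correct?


Number of 1s: 7

No, parity error (7 ones)


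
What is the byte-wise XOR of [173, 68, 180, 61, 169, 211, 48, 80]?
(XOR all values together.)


XOR chain: 173 ^ 68 ^ 180 ^ 61 ^ 169 ^ 211 ^ 48 ^ 80 = 122

122


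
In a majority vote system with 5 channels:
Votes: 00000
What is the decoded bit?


Ones: 0 out of 5
Threshold: 3

0 (0/5 voted 1)


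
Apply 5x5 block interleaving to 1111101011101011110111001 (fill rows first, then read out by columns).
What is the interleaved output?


Matrix:
  11111
  01011
  10101
  11101
  11001
Read columns: 1011111011101101100011111

1011111011101101100011111


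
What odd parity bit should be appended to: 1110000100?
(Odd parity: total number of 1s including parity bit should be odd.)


Number of 1s in data: 4
Parity bit: 1

1


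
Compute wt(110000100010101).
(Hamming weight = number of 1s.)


Counting 1s in 110000100010101

6


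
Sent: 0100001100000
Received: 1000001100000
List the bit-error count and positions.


XOR: 1100000000000

2 error(s) at position(s): 0, 1


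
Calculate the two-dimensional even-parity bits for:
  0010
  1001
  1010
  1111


Row parities: 1000
Column parities: 1110

Row P: 1000, Col P: 1110, Corner: 1


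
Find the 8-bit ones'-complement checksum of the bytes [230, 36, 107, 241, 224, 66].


Sum = 904 mod 256 = 136
Complement = 119

119


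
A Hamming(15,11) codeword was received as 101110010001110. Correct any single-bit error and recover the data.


Syndrome = 4: error at position 4

Data: 11000001110 (corrected bit 4)


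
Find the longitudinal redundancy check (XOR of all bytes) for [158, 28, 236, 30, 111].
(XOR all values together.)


XOR chain: 158 ^ 28 ^ 236 ^ 30 ^ 111 = 31

31


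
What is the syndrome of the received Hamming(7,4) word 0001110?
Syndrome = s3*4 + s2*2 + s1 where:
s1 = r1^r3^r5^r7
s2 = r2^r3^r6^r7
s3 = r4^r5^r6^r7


s1=1, s2=1, s3=1

Syndrome = 7 (error at position 7)


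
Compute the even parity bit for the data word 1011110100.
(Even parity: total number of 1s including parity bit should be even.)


Number of 1s in data: 6
Parity bit: 0

0


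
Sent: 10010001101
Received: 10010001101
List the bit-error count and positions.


XOR: 00000000000

0 errors (received matches sent)


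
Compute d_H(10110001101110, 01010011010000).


XOR: 11100010111110
Count of 1s: 9

9


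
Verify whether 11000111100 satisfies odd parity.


Number of 1s: 6

No, parity error (6 ones)


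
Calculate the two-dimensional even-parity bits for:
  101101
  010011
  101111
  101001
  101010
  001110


Row parities: 011111
Column parities: 011100

Row P: 011111, Col P: 011100, Corner: 1


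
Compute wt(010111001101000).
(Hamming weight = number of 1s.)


Counting 1s in 010111001101000

7


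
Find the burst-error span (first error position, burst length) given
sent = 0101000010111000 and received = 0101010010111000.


XOR: 0000010000000000

Burst at position 5, length 1


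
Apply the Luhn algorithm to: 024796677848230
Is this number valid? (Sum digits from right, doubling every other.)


Luhn sum = 69
69 mod 10 = 9

Invalid (Luhn sum mod 10 = 9)


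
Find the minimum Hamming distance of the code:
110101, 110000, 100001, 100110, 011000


Comparing all pairs, minimum distance: 2
Can detect 1 errors, correct 0 errors

2


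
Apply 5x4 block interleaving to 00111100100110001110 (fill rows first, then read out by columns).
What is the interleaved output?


Matrix:
  0011
  1100
  1001
  1000
  1110
Read columns: 01111010011000110100

01111010011000110100


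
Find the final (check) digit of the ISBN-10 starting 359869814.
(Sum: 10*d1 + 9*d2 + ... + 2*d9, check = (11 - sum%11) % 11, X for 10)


Weighted sum: 327
327 mod 11 = 8

Check digit: 3


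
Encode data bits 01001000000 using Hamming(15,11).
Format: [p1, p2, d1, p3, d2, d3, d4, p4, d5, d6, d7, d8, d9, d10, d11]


Parity bits: p1=0, p2=0, p3=1, p4=1

000110011000000


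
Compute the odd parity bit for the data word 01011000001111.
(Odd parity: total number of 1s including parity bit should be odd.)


Number of 1s in data: 7
Parity bit: 0

0


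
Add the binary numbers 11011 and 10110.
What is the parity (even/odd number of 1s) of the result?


11011 = 27
10110 = 22
Sum = 49 = 110001
1s count = 3

odd parity (3 ones in 110001)


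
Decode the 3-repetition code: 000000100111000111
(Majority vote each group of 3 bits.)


Groups: 000, 000, 100, 111, 000, 111
Majority votes: 000101

000101


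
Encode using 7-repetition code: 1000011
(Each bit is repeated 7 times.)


Each bit -> 7 copies

1111111000000000000000000000000000011111111111111


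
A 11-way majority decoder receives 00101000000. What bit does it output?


Ones: 2 out of 11
Threshold: 6

0 (2/11 voted 1)


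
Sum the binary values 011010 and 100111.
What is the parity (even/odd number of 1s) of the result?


011010 = 26
100111 = 39
Sum = 65 = 1000001
1s count = 2

even parity (2 ones in 1000001)


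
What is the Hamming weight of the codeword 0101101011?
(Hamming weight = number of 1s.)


Counting 1s in 0101101011

6


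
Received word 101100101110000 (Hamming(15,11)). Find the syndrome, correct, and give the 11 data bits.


Syndrome = 9: error at position 9

Data: 10010110000 (corrected bit 9)


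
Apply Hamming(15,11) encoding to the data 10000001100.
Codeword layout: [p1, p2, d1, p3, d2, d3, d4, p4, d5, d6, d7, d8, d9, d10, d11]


Parity bits: p1=0, p2=1, p3=0, p4=0

011000000001100


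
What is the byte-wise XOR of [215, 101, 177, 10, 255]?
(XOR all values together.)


XOR chain: 215 ^ 101 ^ 177 ^ 10 ^ 255 = 246

246


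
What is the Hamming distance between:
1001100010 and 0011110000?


XOR: 1010010010
Count of 1s: 4

4


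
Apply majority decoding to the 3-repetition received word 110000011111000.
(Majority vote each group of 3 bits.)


Groups: 110, 000, 011, 111, 000
Majority votes: 10110

10110


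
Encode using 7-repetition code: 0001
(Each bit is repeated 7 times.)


Each bit -> 7 copies

0000000000000000000001111111


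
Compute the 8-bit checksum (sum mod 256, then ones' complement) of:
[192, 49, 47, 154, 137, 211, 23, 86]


Sum = 899 mod 256 = 131
Complement = 124

124


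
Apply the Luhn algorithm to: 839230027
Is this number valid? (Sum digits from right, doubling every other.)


Luhn sum = 41
41 mod 10 = 1

Invalid (Luhn sum mod 10 = 1)


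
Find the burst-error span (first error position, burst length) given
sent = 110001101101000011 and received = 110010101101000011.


XOR: 000011000000000000

Burst at position 4, length 2


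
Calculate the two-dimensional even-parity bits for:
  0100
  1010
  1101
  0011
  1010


Row parities: 10100
Column parities: 1010

Row P: 10100, Col P: 1010, Corner: 0


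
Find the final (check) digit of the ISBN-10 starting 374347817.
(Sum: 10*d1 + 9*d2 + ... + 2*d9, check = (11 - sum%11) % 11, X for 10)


Weighted sum: 254
254 mod 11 = 1

Check digit: X


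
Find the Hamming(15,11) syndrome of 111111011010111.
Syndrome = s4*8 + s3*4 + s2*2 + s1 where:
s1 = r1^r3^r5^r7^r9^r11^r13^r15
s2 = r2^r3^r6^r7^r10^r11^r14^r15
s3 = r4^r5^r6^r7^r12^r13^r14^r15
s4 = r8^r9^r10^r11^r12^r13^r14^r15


s1=1, s2=0, s3=0, s4=0

Syndrome = 1 (error at position 1)


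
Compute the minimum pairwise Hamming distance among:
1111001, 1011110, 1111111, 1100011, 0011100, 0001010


Comparing all pairs, minimum distance: 2
Can detect 1 errors, correct 0 errors

2


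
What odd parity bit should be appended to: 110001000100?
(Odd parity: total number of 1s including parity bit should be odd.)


Number of 1s in data: 4
Parity bit: 1

1


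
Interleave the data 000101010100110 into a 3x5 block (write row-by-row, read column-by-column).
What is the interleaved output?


Matrix:
  00010
  10101
  00110
Read columns: 010000011101010

010000011101010


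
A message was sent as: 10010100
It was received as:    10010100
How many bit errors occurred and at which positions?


XOR: 00000000

0 errors (received matches sent)


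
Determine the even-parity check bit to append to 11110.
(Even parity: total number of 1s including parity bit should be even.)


Number of 1s in data: 4
Parity bit: 0

0


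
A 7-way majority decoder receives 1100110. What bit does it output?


Ones: 4 out of 7
Threshold: 4

1 (4/7 voted 1)


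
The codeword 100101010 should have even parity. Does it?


Number of 1s: 4

Yes, parity is correct (4 ones)


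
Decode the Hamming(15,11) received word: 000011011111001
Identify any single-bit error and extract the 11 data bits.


Syndrome = 0: no error detected

Data: 01101111001 (no errors)


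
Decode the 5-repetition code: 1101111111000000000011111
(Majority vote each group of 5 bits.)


Groups: 11011, 11111, 00000, 00000, 11111
Majority votes: 11001

11001


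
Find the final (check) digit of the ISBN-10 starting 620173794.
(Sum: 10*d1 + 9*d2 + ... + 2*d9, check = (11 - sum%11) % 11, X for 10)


Weighted sum: 205
205 mod 11 = 7

Check digit: 4


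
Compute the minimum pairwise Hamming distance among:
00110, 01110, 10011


Comparing all pairs, minimum distance: 1
Can detect 0 errors, correct 0 errors

1


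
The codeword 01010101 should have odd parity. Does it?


Number of 1s: 4

No, parity error (4 ones)


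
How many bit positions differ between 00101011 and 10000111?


XOR: 10101100
Count of 1s: 4

4


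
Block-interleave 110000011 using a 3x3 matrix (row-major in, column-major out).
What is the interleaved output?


Matrix:
  110
  000
  011
Read columns: 100101001

100101001


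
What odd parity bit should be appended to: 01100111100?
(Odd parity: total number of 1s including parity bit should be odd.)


Number of 1s in data: 6
Parity bit: 1

1


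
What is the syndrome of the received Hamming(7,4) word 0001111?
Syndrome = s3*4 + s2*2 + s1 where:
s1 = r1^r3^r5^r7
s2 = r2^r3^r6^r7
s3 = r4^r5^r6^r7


s1=0, s2=0, s3=0

Syndrome = 0 (no error)


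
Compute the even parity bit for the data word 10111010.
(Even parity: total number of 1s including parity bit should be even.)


Number of 1s in data: 5
Parity bit: 1

1


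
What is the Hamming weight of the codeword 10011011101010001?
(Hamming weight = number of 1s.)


Counting 1s in 10011011101010001

9


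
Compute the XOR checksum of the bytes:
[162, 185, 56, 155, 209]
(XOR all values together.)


XOR chain: 162 ^ 185 ^ 56 ^ 155 ^ 209 = 105

105


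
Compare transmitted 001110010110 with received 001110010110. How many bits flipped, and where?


XOR: 000000000000

0 errors (received matches sent)


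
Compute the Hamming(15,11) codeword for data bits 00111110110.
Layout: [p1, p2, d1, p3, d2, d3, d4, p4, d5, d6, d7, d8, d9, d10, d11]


Parity bits: p1=0, p2=1, p3=0, p4=1

010001111110110


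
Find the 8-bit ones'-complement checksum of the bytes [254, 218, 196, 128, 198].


Sum = 994 mod 256 = 226
Complement = 29

29


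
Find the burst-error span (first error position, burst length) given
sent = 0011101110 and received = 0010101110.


XOR: 0001000000

Burst at position 3, length 1


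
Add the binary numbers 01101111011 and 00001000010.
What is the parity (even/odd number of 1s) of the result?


01101111011 = 891
00001000010 = 66
Sum = 957 = 1110111101
1s count = 8

even parity (8 ones in 1110111101)


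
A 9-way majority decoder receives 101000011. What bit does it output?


Ones: 4 out of 9
Threshold: 5

0 (4/9 voted 1)


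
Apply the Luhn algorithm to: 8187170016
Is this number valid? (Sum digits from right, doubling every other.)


Luhn sum = 39
39 mod 10 = 9

Invalid (Luhn sum mod 10 = 9)


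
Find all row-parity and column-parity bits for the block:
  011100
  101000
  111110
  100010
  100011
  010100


Row parities: 101010
Column parities: 011111

Row P: 101010, Col P: 011111, Corner: 1


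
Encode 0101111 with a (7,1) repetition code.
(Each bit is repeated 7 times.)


Each bit -> 7 copies

0000000111111100000001111111111111111111111111111


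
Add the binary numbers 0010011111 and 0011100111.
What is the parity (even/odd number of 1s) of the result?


0010011111 = 159
0011100111 = 231
Sum = 390 = 110000110
1s count = 4

even parity (4 ones in 110000110)


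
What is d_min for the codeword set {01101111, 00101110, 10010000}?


Comparing all pairs, minimum distance: 2
Can detect 1 errors, correct 0 errors

2


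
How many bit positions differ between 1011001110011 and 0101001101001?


XOR: 1110000011010
Count of 1s: 6

6


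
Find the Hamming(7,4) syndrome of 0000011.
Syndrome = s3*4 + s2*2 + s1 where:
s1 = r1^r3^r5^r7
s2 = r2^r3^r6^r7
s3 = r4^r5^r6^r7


s1=1, s2=0, s3=0

Syndrome = 1 (error at position 1)


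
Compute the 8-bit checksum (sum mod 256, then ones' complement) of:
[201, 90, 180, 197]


Sum = 668 mod 256 = 156
Complement = 99

99
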